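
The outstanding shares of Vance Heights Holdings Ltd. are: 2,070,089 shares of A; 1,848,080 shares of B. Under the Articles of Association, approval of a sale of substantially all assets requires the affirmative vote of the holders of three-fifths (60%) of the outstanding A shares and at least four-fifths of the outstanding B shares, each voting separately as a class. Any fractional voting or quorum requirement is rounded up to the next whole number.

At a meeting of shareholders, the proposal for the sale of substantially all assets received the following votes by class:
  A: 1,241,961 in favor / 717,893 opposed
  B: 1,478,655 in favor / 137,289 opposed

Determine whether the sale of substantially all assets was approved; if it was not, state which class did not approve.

Not approved — the A shares did not give the required vote.

A: 3/5 of 2070089 = 1242053.40, rounded up to 1242054; 1,242,054 required, 1,241,961 in favor — not approved.
B: 4/5 of 1848080 = 1478464; 1,478,464 required, 1,478,655 in favor — approved.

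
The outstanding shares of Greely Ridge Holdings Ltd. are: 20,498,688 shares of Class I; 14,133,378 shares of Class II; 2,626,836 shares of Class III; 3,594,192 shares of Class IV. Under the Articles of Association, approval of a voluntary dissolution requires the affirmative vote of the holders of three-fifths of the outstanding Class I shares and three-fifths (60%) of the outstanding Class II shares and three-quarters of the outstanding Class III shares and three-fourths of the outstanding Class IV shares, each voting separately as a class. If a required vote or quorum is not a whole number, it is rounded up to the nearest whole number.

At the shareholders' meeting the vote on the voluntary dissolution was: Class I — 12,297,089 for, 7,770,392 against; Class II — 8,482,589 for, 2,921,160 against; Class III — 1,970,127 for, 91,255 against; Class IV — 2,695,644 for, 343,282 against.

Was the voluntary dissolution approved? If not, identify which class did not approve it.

Not approved — the Class I shares did not give the required vote.

Class I: 3/5 of 20498688 = 12299212.80, rounded up to 12299213; 12,299,213 required, 12,297,089 in favor — not approved.
Class II: 3/5 of 14133378 = 8480026.80, rounded up to 8480027; 8,480,027 required, 8,482,589 in favor — approved.
Class III: 3/4 of 2626836 = 1970127; 1,970,127 required, 1,970,127 in favor — approved.
Class IV: 3/4 of 3594192 = 2695644; 2,695,644 required, 2,695,644 in favor — approved.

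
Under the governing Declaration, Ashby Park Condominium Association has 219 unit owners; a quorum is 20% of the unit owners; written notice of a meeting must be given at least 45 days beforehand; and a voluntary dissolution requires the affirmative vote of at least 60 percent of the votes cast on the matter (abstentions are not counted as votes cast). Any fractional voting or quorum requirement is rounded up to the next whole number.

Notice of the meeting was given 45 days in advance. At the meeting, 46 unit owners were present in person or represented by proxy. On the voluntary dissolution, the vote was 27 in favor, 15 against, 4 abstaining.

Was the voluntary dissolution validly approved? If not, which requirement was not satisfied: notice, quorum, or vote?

Notice: 45 days given; 45 required. Satisfied.
Quorum: 20% of 219 = 43.80, rounded up to 44; 46 present. Satisfied.
Vote: requires three-fifths of the votes cast (46 − 4 abstaining = 42); 3/5 of 42 = 25.20, rounded up to 26, so 26 needed; 27 in favor. Satisfied.

Valid — all requirements satisfied.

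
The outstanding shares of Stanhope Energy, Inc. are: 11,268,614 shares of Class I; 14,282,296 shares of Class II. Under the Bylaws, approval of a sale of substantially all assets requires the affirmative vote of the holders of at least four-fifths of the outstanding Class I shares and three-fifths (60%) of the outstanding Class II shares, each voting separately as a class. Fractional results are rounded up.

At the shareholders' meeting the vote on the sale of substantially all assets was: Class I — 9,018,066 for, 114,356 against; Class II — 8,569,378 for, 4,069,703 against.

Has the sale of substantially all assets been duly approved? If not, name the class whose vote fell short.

Class I: 4/5 of 11268614 = 9014891.20, rounded up to 9014892; 9,014,892 required, 9,018,066 in favor — approved.
Class II: 3/5 of 14282296 = 8569377.60, rounded up to 8569378; 8,569,378 required, 8,569,378 in favor — approved.

Approved — every class gave the required vote.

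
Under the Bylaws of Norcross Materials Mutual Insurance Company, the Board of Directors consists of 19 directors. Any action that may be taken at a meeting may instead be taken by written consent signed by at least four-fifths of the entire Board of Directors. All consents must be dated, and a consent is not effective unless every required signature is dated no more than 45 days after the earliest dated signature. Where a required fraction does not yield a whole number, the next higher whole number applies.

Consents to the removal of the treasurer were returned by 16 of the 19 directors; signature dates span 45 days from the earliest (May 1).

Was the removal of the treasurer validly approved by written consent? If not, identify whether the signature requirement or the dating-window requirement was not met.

Effective — both the signature and dating-window requirements are satisfied.

Signatures required: at least four-fifths of 19 — 4/5 of 19 = 15.20, rounded up to 16, so 16 needed; 16 signed. Sufficient.
Dating window: the latest signature is 45 days after the earliest; the limit is 45 days. Within the window.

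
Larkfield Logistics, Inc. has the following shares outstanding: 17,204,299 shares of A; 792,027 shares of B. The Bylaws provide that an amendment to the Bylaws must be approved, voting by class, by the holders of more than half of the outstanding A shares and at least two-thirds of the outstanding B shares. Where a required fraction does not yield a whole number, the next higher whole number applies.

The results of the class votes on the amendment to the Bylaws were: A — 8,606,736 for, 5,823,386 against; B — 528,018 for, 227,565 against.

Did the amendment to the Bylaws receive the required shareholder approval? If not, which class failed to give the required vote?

A: a majority of 17204299 is 8602150; 8,602,150 required, 8,606,736 in favor — approved.
B: 2/3 of 792027 = 528018; 528,018 required, 528,018 in favor — approved.

Approved — every class gave the required vote.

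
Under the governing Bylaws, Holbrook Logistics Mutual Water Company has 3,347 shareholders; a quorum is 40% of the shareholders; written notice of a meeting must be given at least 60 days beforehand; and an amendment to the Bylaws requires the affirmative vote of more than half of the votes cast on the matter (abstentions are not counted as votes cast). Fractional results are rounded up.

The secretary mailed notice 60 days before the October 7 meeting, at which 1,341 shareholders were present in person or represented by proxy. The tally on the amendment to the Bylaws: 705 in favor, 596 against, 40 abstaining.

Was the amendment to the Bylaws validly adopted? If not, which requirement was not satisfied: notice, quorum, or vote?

Notice: 60 days given; 60 required. Satisfied.
Quorum: 40% of 3,347 = 1,338.80, rounded up to 1,339; 1,341 present. Satisfied.
Vote: requires a majority of the votes cast (1,341 − 40 abstaining = 1,301); a majority of 1301 is 651, so 651 needed; 705 in favor. Satisfied.

Valid — all requirements satisfied.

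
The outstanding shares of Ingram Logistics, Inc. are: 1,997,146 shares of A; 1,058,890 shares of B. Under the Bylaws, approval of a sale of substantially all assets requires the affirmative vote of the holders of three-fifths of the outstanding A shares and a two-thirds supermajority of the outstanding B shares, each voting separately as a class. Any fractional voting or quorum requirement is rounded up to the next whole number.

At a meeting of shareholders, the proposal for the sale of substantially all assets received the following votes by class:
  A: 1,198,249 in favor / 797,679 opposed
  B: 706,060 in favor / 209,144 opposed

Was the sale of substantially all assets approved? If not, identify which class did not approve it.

Not approved — the A shares did not give the required vote.

A: 3/5 of 1997146 = 1198287.60, rounded up to 1198288; 1,198,288 required, 1,198,249 in favor — not approved.
B: 2/3 of 1058890 = 705926.67, rounded up to 705927; 705,927 required, 706,060 in favor — approved.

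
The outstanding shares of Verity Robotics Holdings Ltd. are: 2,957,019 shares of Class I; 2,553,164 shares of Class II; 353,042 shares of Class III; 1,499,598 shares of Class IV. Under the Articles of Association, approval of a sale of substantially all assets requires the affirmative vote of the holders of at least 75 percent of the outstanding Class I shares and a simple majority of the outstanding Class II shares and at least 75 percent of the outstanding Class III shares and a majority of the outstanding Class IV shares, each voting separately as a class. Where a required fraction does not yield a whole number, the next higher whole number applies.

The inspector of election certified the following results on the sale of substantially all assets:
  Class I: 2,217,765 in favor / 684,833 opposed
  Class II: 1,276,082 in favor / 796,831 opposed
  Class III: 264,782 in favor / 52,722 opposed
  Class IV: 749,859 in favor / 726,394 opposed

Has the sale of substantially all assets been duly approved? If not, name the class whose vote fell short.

Not approved — the Class II shares did not give the required vote.

Class I: 3/4 of 2957019 = 2217764.25, rounded up to 2217765; 2,217,765 required, 2,217,765 in favor — approved.
Class II: a majority of 2553164 is 1276583; 1,276,583 required, 1,276,082 in favor — not approved.
Class III: 3/4 of 353042 = 264781.50, rounded up to 264782; 264,782 required, 264,782 in favor — approved.
Class IV: a majority of 1499598 is 749800; 749,800 required, 749,859 in favor — approved.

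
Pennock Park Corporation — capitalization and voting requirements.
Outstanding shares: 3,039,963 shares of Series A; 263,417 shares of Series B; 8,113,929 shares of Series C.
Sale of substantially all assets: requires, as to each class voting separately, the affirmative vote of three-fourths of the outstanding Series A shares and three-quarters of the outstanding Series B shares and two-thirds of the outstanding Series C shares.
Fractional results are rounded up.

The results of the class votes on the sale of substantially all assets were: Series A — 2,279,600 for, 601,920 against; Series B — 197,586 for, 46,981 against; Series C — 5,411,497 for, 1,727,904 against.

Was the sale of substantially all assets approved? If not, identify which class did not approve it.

Series A: 3/4 of 3039963 = 2279972.25, rounded up to 2279973; 2,279,973 required, 2,279,600 in favor — not approved.
Series B: 3/4 of 263417 = 197562.75, rounded up to 197563; 197,563 required, 197,586 in favor — approved.
Series C: 2/3 of 8113929 = 5409286; 5,409,286 required, 5,411,497 in favor — approved.

Not approved — the Series A shares did not give the required vote.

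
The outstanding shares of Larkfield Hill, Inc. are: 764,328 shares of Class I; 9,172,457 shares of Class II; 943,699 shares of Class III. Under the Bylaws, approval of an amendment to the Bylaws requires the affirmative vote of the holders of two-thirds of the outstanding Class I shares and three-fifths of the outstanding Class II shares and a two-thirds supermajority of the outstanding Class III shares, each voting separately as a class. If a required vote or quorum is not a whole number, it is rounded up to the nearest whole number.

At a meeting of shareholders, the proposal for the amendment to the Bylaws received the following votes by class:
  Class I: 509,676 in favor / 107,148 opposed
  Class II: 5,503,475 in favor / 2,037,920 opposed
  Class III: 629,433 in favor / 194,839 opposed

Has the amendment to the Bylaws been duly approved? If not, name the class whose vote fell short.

Class I: 2/3 of 764328 = 509552; 509,552 required, 509,676 in favor — approved.
Class II: 3/5 of 9172457 = 5503474.20, rounded up to 5503475; 5,503,475 required, 5,503,475 in favor — approved.
Class III: 2/3 of 943699 = 629132.67, rounded up to 629133; 629,133 required, 629,433 in favor — approved.

Approved — every class gave the required vote.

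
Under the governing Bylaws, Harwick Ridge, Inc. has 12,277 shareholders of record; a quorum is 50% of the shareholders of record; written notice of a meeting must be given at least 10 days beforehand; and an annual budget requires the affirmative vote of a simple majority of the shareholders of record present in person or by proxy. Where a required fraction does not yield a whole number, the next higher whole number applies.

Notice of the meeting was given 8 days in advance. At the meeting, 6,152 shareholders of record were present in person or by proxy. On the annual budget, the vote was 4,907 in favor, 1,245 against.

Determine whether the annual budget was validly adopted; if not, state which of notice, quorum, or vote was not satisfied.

Invalid — notice requirement not satisfied.

Notice: 8 days given; 10 required. Not satisfied.
Quorum: 50% of 12,277 = 6,138.50, rounded up to 6,139; 6,152 present. Satisfied.
Vote: requires a majority of those present (6,152); a majority of 6152 is 3077, so 3,077 needed; 4,907 in favor. Satisfied.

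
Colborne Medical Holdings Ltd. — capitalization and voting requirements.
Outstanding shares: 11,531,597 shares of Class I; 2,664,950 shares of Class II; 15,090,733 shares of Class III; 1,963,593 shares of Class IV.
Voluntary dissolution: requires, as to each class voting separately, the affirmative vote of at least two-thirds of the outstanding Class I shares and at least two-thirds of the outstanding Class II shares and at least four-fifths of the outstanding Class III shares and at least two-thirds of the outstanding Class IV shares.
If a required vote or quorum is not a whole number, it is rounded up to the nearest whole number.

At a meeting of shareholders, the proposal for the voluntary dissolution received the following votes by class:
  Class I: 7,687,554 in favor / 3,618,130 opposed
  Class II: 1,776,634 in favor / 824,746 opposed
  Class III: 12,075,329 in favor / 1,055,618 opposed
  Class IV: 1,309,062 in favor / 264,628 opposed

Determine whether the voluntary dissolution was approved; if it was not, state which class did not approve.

Class I: 2/3 of 11531597 = 7687731.33, rounded up to 7687732; 7,687,732 required, 7,687,554 in favor — not approved.
Class II: 2/3 of 2664950 = 1776633.33, rounded up to 1776634; 1,776,634 required, 1,776,634 in favor — approved.
Class III: 4/5 of 15090733 = 12072586.40, rounded up to 12072587; 12,072,587 required, 12,075,329 in favor — approved.
Class IV: 2/3 of 1963593 = 1309062; 1,309,062 required, 1,309,062 in favor — approved.

Not approved — the Class I shares did not give the required vote.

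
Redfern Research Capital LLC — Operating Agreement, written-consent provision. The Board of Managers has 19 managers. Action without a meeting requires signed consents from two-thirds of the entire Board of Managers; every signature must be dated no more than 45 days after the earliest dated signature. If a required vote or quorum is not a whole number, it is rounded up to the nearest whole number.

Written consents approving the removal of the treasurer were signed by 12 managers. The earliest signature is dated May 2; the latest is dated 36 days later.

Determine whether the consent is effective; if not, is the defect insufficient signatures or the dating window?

Not effective — insufficient signatures.

Signatures required: two-thirds of 19 — 2/3 of 19 = 12.67, rounded up to 13, so 13 needed; 12 signed. Insufficient.
Dating window: the latest signature is 36 days after the earliest; the limit is 45 days. Within the window.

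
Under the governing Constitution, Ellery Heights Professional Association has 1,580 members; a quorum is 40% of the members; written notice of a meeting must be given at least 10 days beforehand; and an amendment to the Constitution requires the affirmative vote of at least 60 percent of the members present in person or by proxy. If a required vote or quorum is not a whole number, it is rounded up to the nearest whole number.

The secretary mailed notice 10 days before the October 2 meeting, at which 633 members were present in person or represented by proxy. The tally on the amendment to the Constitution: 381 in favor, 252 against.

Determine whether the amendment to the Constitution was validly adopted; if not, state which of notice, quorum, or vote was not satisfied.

Valid — all requirements satisfied.

Notice: 10 days given; 10 required. Satisfied.
Quorum: 40% of 1,580 = 632; 633 present. Satisfied.
Vote: requires three-fifths of those present (633); 3/5 of 633 = 379.80, rounded up to 380, so 380 needed; 381 in favor. Satisfied.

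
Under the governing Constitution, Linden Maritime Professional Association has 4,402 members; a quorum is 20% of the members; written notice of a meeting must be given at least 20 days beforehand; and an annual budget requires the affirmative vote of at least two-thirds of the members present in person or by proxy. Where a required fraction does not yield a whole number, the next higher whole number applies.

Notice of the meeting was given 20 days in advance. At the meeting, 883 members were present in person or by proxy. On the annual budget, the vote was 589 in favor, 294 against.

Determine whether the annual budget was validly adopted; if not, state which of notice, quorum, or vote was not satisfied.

Valid — all requirements satisfied.

Notice: 20 days given; 20 required. Satisfied.
Quorum: 20% of 4,402 = 880.40, rounded up to 881; 883 present. Satisfied.
Vote: requires two-thirds of those present (883); 2/3 of 883 = 588.67, rounded up to 589, so 589 needed; 589 in favor. Satisfied.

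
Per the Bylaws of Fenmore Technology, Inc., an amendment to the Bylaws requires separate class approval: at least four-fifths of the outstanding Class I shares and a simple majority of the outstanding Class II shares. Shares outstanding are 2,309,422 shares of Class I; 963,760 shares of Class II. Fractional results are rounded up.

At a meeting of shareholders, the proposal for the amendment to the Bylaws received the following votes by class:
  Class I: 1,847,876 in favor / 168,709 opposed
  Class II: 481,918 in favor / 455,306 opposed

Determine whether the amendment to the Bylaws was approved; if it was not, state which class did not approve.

Class I: 4/5 of 2309422 = 1847537.60, rounded up to 1847538; 1,847,538 required, 1,847,876 in favor — approved.
Class II: a majority of 963760 is 481881; 481,881 required, 481,918 in favor — approved.

Approved — every class gave the required vote.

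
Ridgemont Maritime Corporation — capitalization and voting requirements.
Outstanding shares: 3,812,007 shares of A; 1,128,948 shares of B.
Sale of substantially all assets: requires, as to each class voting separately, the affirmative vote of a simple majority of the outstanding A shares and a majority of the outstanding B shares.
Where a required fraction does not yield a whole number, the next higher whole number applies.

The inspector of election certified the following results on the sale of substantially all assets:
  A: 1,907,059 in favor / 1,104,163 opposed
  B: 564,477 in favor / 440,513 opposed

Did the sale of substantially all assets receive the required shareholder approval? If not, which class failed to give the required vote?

Approved — every class gave the required vote.

A: a majority of 3812007 is 1906004; 1,906,004 required, 1,907,059 in favor — approved.
B: a majority of 1128948 is 564475; 564,475 required, 564,477 in favor — approved.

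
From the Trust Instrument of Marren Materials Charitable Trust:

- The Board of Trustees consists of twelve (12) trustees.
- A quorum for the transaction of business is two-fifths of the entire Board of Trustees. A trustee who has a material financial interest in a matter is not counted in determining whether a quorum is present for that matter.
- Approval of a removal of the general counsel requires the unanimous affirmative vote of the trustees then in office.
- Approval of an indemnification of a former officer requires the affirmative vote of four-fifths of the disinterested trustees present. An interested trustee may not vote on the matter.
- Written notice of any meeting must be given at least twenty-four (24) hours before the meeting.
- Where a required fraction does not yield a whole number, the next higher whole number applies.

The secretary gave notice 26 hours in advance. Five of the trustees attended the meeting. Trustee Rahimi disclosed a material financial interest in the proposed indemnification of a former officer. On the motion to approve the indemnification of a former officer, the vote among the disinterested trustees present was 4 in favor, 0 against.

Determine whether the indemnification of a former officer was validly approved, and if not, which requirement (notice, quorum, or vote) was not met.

Notice: 26 hours given; 24 required (26 ≥ 24). Satisfied.
Quorum: 5 present, but the 1 interested trustee does not count, leaving 4. Quorum is 5. Not satisfied.
Vote: the indemnification of a former officer requires four-fifths of the disinterested trustees present (5 − 1 = 4). 4/5 of 4 = 3.20, rounded up to 4, so 4 affirmative votes are needed; 4 voted in favor. Satisfied. (Moot — without a quorum no business can be validly transacted.)

Invalid — quorum requirement not satisfied.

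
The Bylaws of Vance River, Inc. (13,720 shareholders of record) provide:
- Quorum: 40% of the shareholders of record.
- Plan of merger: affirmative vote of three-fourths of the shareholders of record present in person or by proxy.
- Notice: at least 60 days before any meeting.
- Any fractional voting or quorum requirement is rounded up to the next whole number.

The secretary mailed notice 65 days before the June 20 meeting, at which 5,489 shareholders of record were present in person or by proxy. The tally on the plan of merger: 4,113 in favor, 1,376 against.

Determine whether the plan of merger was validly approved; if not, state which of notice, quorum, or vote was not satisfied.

Invalid — vote requirement not satisfied.

Notice: 65 days given; 60 required. Satisfied.
Quorum: 40% of 13,720 = 5,488; 5,489 present. Satisfied.
Vote: requires three-fourths of those present (5,489); 3/4 of 5489 = 4116.75, rounded up to 4117, so 4,117 needed; 4,113 in favor. Not satisfied.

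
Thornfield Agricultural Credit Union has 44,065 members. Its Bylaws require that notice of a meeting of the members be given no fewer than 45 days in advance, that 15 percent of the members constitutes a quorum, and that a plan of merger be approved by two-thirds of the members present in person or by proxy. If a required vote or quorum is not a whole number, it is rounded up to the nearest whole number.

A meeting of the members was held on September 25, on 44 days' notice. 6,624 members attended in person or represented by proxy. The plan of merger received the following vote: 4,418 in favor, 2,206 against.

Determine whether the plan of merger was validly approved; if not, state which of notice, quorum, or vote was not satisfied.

Notice: 44 days given; 45 required. Not satisfied.
Quorum: 15% of 44,065 = 6,609.75, rounded up to 6,610; 6,624 present. Satisfied.
Vote: requires two-thirds of those present (6,624); 2/3 of 6624 = 4416, so 4,416 needed; 4,418 in favor. Satisfied.

Invalid — notice requirement not satisfied.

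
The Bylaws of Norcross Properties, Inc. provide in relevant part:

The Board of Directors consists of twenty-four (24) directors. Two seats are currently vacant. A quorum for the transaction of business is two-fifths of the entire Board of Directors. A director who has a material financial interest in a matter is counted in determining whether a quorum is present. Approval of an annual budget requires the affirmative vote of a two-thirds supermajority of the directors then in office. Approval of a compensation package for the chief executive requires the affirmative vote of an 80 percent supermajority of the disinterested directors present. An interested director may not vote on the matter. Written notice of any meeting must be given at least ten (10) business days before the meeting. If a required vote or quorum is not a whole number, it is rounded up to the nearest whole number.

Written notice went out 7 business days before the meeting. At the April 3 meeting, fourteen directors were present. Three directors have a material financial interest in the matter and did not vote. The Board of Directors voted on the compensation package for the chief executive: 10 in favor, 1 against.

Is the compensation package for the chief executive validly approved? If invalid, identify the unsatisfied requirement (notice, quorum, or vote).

Notice: 7 business days given; 10 required (7 < 10). Not satisfied.
Quorum: 14 present (interested directors count toward quorum); quorum is 10. Satisfied.
Vote: the compensation package for the chief executive requires four-fifths of the disinterested directors present (14 − 3 = 11). 4/5 of 11 = 8.80, rounded up to 9, so 9 affirmative votes are needed; 10 voted in favor. Satisfied.

Invalid — notice requirement not satisfied.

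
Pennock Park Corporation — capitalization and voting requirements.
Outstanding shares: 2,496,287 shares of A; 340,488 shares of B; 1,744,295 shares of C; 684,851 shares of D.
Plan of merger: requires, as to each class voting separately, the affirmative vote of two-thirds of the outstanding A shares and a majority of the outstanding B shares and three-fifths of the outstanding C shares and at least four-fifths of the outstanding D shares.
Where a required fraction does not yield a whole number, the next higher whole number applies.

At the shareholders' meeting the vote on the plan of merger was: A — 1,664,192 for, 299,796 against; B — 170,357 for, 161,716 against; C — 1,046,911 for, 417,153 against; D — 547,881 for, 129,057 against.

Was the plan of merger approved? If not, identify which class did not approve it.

Approved — every class gave the required vote.

A: 2/3 of 2496287 = 1664191.33, rounded up to 1664192; 1,664,192 required, 1,664,192 in favor — approved.
B: a majority of 340488 is 170245; 170,245 required, 170,357 in favor — approved.
C: 3/5 of 1744295 = 1046577; 1,046,577 required, 1,046,911 in favor — approved.
D: 4/5 of 684851 = 547880.80, rounded up to 547881; 547,881 required, 547,881 in favor — approved.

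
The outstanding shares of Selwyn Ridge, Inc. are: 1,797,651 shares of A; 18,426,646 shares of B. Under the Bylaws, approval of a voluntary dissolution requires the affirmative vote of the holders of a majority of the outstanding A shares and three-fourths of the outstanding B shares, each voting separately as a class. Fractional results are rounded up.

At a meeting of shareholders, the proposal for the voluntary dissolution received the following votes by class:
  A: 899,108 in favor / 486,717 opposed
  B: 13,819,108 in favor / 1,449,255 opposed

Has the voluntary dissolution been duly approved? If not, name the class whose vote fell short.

Not approved — the B shares did not give the required vote.

A: a majority of 1797651 is 898826; 898,826 required, 899,108 in favor — approved.
B: 3/4 of 18426646 = 13819984.50, rounded up to 13819985; 13,819,985 required, 13,819,108 in favor — not approved.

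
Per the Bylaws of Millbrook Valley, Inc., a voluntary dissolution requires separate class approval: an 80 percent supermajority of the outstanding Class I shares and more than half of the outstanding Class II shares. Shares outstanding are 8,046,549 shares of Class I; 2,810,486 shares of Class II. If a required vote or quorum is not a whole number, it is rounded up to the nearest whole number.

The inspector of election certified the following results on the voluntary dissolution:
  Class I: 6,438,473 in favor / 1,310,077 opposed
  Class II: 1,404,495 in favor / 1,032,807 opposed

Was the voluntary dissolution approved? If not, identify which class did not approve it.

Class I: 4/5 of 8046549 = 6437239.20, rounded up to 6437240; 6,437,240 required, 6,438,473 in favor — approved.
Class II: a majority of 2810486 is 1405244; 1,405,244 required, 1,404,495 in favor — not approved.

Not approved — the Class II shares did not give the required vote.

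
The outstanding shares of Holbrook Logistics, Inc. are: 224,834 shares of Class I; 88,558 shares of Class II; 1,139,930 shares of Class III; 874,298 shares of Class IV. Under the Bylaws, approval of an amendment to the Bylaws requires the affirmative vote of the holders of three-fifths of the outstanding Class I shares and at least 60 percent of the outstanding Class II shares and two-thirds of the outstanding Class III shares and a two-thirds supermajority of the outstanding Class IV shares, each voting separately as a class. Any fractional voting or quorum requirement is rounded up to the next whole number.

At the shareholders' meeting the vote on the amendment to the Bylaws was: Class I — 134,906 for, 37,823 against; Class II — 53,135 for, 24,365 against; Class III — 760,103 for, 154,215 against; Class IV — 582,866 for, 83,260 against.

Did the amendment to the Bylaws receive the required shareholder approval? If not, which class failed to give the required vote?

Approved — every class gave the required vote.

Class I: 3/5 of 224834 = 134900.40, rounded up to 134901; 134,901 required, 134,906 in favor — approved.
Class II: 3/5 of 88558 = 53134.80, rounded up to 53135; 53,135 required, 53,135 in favor — approved.
Class III: 2/3 of 1139930 = 759953.33, rounded up to 759954; 759,954 required, 760,103 in favor — approved.
Class IV: 2/3 of 874298 = 582865.33, rounded up to 582866; 582,866 required, 582,866 in favor — approved.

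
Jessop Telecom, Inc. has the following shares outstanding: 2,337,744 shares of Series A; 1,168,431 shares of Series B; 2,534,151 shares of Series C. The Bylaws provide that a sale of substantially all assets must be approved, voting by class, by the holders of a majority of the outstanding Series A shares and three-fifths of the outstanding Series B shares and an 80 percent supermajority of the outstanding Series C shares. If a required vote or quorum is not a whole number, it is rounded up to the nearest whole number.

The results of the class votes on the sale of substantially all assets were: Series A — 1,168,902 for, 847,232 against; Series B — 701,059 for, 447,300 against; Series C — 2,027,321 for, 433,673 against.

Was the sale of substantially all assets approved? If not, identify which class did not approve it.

Series A: a majority of 2337744 is 1168873; 1,168,873 required, 1,168,902 in favor — approved.
Series B: 3/5 of 1168431 = 701058.60, rounded up to 701059; 701,059 required, 701,059 in favor — approved.
Series C: 4/5 of 2534151 = 2027320.80, rounded up to 2027321; 2,027,321 required, 2,027,321 in favor — approved.

Approved — every class gave the required vote.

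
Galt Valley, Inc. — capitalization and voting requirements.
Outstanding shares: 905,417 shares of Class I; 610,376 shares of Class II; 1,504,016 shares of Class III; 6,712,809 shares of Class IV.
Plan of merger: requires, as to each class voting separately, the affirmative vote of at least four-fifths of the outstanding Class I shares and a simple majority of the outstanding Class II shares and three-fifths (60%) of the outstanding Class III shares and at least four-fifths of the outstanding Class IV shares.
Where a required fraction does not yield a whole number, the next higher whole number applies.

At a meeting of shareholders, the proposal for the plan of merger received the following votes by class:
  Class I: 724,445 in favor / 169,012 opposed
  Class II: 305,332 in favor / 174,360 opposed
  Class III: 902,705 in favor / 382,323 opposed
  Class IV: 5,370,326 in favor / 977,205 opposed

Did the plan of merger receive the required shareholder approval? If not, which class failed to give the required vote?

Approved — every class gave the required vote.

Class I: 4/5 of 905417 = 724333.60, rounded up to 724334; 724,334 required, 724,445 in favor — approved.
Class II: a majority of 610376 is 305189; 305,189 required, 305,332 in favor — approved.
Class III: 3/5 of 1504016 = 902409.60, rounded up to 902410; 902,410 required, 902,705 in favor — approved.
Class IV: 4/5 of 6712809 = 5370247.20, rounded up to 5370248; 5,370,248 required, 5,370,326 in favor — approved.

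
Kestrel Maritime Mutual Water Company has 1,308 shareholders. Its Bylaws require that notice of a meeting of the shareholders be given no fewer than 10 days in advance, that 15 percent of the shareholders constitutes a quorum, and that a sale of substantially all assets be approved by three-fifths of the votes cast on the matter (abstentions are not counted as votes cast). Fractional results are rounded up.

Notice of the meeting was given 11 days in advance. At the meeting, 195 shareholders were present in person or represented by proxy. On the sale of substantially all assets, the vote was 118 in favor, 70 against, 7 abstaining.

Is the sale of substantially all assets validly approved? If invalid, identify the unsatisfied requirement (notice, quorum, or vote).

Notice: 11 days given; 10 required. Satisfied.
Quorum: 15% of 1,308 = 196.20, rounded up to 197; 195 present. Not satisfied.
Vote: requires three-fifths of the votes cast (195 − 7 abstaining = 188); 3/5 of 188 = 112.80, rounded up to 113, so 113 needed; 118 in favor. Satisfied.

Invalid — quorum requirement not satisfied.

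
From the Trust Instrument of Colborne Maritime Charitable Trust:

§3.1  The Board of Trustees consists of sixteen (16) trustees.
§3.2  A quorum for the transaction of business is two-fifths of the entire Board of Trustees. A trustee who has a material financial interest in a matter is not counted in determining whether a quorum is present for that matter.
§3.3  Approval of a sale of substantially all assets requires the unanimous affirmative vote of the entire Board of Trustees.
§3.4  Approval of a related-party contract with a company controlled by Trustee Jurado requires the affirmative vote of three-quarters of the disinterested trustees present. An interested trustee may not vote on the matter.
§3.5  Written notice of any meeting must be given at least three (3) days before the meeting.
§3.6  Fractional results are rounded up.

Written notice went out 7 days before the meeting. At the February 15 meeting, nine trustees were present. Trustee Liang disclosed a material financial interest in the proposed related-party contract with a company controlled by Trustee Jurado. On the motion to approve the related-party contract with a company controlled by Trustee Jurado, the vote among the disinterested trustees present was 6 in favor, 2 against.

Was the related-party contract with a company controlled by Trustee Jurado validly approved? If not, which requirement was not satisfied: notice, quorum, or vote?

Valid — all requirements satisfied.

Notice: 7 days given; 3 required (7 ≥ 3). Satisfied.
Quorum: 9 present, but the 1 interested trustee does not count, leaving 8. Quorum is 7. Satisfied.
Vote: the related-party contract with a company controlled by Trustee Jurado requires three-fourths of the disinterested trustees present (9 − 1 = 8). 3/4 of 8 = 6, so 6 affirmative votes are needed; 6 voted in favor. Satisfied.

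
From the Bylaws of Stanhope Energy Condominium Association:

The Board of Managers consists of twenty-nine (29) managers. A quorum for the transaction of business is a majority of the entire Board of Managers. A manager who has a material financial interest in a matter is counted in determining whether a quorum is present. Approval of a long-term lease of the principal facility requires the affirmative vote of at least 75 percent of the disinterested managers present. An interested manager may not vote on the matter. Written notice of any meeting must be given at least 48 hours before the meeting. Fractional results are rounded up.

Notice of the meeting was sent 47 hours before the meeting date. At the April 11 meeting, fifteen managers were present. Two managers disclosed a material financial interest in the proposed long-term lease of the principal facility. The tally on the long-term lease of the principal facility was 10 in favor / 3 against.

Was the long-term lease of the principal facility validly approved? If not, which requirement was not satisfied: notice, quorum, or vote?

Notice: 47 hours given; 48 required (47 < 48). Not satisfied.
Quorum: 15 present (interested managers count toward quorum); quorum is 15. Satisfied.
Vote: the long-term lease of the principal facility requires three-fourths of the disinterested managers present (15 − 2 = 13). 3/4 of 13 = 9.75, rounded up to 10, so 10 affirmative votes are needed; 10 voted in favor. Satisfied.

Invalid — notice requirement not satisfied.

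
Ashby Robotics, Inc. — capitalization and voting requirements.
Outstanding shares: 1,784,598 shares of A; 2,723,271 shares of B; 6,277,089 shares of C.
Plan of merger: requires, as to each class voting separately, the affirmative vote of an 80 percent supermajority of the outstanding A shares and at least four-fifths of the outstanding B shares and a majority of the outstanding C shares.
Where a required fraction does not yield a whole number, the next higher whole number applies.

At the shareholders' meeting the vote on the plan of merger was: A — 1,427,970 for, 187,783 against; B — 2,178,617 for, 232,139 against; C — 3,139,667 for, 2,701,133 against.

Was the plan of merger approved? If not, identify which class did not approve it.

A: 4/5 of 1784598 = 1427678.40, rounded up to 1427679; 1,427,679 required, 1,427,970 in favor — approved.
B: 4/5 of 2723271 = 2178616.80, rounded up to 2178617; 2,178,617 required, 2,178,617 in favor — approved.
C: a majority of 6277089 is 3138545; 3,138,545 required, 3,139,667 in favor — approved.

Approved — every class gave the required vote.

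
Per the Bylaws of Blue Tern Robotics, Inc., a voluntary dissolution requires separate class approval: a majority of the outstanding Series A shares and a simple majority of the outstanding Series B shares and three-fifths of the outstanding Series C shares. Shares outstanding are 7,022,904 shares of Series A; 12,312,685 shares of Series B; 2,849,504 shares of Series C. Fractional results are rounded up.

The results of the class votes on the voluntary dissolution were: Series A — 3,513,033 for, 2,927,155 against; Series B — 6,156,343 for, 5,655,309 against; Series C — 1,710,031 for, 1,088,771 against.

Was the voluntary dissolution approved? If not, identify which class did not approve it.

Approved — every class gave the required vote.

Series A: a majority of 7022904 is 3511453; 3,511,453 required, 3,513,033 in favor — approved.
Series B: a majority of 12312685 is 6156343; 6,156,343 required, 6,156,343 in favor — approved.
Series C: 3/5 of 2849504 = 1709702.40, rounded up to 1709703; 1,709,703 required, 1,710,031 in favor — approved.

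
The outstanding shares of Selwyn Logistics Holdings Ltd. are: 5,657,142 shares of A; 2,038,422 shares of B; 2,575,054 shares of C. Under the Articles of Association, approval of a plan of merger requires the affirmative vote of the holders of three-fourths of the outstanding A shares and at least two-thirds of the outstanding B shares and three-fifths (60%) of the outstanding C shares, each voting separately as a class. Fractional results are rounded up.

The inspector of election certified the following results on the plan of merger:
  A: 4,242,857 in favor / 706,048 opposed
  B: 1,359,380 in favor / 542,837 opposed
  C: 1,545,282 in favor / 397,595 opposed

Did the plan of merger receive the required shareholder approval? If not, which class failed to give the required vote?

A: 3/4 of 5657142 = 4242856.50, rounded up to 4242857; 4,242,857 required, 4,242,857 in favor — approved.
B: 2/3 of 2038422 = 1358948; 1,358,948 required, 1,359,380 in favor — approved.
C: 3/5 of 2575054 = 1545032.40, rounded up to 1545033; 1,545,033 required, 1,545,282 in favor — approved.

Approved — every class gave the required vote.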